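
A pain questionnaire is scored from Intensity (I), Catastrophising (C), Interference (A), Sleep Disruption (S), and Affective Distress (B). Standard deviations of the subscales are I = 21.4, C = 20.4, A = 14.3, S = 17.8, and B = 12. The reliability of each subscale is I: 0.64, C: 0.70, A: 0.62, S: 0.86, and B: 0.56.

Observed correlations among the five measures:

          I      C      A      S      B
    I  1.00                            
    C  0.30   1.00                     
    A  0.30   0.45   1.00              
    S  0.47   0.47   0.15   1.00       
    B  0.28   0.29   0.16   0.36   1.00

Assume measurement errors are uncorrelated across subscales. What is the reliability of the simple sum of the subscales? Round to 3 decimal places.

0.865

Var(I+C+A+S+B) = 21.4² + 20.4² + 14.3² + 17.8² + 12² + 2·[21.4·20.4·0.30 + 21.4·14.3·0.30 + 21.4·17.8·0.47 + 21.4·12·0.28 + 20.4·14.3·0.45 + 20.4·17.8·0.47 + 20.4·12·0.29 + 14.3·17.8·0.15 + 14.3·12·0.16 + 17.8·12·0.36] = 1539.45 + 1978.35 = 3517.8.
Under uncorrelated errors the observed covariances equal the true-score covariances, so only the own-variance terms attenuate.
True-score variance = [21.4²·0.64 + 20.4²·0.70 + 14.3²·0.62 + 17.8²·0.86 + 12²·0.56] + 1978.35 = 1064.31 + 1978.35 = 3042.66.
Reliability = 3042.66 / 3517.8 = 0.865.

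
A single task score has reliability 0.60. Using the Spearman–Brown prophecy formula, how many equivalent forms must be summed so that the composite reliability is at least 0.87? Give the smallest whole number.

5

k ≥ ρ*(1−ρ₁)/(ρ₁(1−ρ*)) = 0.87·0.40 / (0.60·0.13) = 4.462.
Smallest integer k = 5.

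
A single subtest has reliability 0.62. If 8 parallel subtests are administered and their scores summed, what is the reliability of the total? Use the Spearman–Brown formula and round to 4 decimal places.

0.9288

ρ_k = kρ / (1 + (k−1)ρ) = 8·0.62 / (1 + 7·0.62) = 4.960 / 5.340 = 0.9288.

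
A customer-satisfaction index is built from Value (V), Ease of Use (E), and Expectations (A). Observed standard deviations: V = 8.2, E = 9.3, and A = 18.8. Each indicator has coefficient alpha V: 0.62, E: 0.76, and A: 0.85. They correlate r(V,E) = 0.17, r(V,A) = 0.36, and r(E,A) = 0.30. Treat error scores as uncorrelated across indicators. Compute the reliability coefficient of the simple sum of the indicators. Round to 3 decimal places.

Var(V+E+A) = 8.2² + 9.3² + 18.8² + 2·[8.2·9.3·0.17 + 8.2·18.8·0.36 + 9.3·18.8·0.30] = 507.17 + 241.828 = 748.998.
With uncorrelated errors the cross-covariances are all true-score covariance, so they carry over unchanged; only the diagonal terms shrink to ρᵢσᵢ².
True-score variance = [8.2²·0.62 + 9.3²·0.76 + 18.8²·0.85] + 241.828 = 407.845 + 241.828 = 649.673.
Reliability = 649.673 / 748.998 = 0.867.

0.867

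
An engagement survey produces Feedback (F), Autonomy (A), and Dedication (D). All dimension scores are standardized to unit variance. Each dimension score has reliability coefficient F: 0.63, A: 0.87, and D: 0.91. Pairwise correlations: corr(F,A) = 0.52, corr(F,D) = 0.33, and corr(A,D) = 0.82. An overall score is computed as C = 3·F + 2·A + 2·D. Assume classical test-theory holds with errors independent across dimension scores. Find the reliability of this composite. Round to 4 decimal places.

0.8753

Var(C) = 3² + 2² + 2² + 2·[6·0.52 + 6·0.33 + 4·0.82] = 17 + 16.76 = 33.76.
Under uncorrelated errors the observed covariances equal the true-score covariances, so only the own-variance terms attenuate.
True-score variance = [3²·0.63 + 2²·0.87 + 2²·0.91] + 16.76 = 12.79 + 16.76 = 29.55.
Reliability = 29.55 / 33.76 = 0.8753.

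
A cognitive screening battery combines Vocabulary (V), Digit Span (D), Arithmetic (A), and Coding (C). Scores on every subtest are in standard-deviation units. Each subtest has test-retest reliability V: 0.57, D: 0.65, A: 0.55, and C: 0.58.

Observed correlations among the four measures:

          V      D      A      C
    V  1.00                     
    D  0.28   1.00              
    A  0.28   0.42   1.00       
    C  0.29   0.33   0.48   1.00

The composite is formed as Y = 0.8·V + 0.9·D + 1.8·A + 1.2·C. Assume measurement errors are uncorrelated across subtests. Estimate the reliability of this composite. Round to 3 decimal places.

0.782

Var(Y) = 0.8² + 0.9² + 1.8² + 1.2² + 2·[0.72·0.28 + 1.44·0.28 + 0.96·0.29 + 1.62·0.42 + 1.08·0.33 + 2.16·0.48] = 6.13 + 5.9136 = 12.0436.
With uncorrelated errors the cross-covariances are all true-score covariance, so they carry over unchanged; only the diagonal terms shrink to ρᵢσᵢ².
True-score variance = [0.8²·0.57 + 0.9²·0.65 + 1.8²·0.55 + 1.2²·0.58] + 5.9136 = 3.5085 + 5.9136 = 9.4221.
Reliability = 9.4221 / 12.0436 = 0.782.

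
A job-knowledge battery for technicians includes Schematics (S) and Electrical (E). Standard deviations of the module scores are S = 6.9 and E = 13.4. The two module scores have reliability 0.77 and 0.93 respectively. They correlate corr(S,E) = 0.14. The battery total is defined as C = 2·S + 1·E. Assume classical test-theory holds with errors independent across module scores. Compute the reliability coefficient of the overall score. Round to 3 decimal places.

0.866

Var(C) = 2²·6.9² + 13.4² + 2·[2·6.9·13.4·0.14] = 370 + 51.7776 = 421.778.
Because errors are independent across components, Cov(Tᵢ,Tⱼ) = Cov(Xᵢ,Xⱼ); the off-diagonal part of the true-score variance is the same as above.
True-score variance = [2²·6.9²·0.77 + 13.4²·0.93] + 51.7776 = 313.63 + 51.7776 = 365.407.
Reliability = 365.407 / 421.778 = 0.866.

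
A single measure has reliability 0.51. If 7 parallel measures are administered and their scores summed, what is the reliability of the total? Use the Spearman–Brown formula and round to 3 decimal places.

0.879

ρ_k = kρ / (1 + (k−1)ρ) = 7·0.51 / (1 + 6·0.51) = 3.570 / 4.060 = 0.879.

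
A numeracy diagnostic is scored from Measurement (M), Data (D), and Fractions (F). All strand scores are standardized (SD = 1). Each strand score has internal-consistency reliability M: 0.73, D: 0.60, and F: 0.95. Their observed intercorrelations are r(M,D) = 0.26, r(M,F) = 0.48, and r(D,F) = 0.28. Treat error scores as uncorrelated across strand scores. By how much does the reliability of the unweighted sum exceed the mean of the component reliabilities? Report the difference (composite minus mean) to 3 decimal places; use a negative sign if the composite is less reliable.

0.097

Var(sum) = 3 + 2.04 = 5.04; true-score variance = 2.28 + 2.04 = 4.32; composite reliability = 0.8571.
Mean component reliability = 0.7600.
Difference = 0.8571 − 0.7600 = 0.097.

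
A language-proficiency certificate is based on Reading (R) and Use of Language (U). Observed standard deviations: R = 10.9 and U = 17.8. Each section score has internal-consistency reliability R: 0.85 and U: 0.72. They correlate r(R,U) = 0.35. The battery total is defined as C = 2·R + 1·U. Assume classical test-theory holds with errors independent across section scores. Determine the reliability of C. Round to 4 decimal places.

Var(C) = 2²·10.9² + 17.8² + 2·[2·10.9·17.8·0.35] = 792.08 + 271.628 = 1063.71.
Because errors are independent across components, Cov(Tᵢ,Tⱼ) = Cov(Xᵢ,Xⱼ); the off-diagonal part of the true-score variance is the same as above.
True-score variance = [2²·10.9²·0.85 + 17.8²·0.72] + 271.628 = 632.079 + 271.628 = 903.707.
Reliability = 903.707 / 1063.71 = 0.8496.

0.8496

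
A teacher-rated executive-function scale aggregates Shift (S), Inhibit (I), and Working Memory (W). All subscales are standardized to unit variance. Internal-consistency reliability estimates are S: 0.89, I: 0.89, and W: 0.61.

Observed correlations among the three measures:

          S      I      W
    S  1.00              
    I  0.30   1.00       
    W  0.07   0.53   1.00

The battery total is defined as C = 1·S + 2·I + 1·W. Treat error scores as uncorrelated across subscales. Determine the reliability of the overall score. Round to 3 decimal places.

Var(C) = 1 + 2² + 1 + 2·[2·0.30 + 0.07 + 2·0.53] = 6 + 3.46 = 9.46.
With uncorrelated errors the cross-covariances are all true-score covariance, so they carry over unchanged; only the diagonal terms shrink to ρᵢσᵢ².
True-score variance = [0.89 + 2²·0.89 + 0.61] + 3.46 = 5.06 + 3.46 = 8.52.
Reliability = 8.52 / 9.46 = 0.901.

0.901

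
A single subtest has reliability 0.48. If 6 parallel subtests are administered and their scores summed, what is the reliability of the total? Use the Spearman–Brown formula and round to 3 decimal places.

0.847

ρ_k = kρ / (1 + (k−1)ρ) = 6·0.48 / (1 + 5·0.48) = 2.880 / 3.400 = 0.847.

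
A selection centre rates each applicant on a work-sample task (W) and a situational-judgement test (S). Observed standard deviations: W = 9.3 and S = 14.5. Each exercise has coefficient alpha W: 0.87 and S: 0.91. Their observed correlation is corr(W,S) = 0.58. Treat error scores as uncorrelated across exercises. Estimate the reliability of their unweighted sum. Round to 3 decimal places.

Var(W+S) = 9.3² + 14.5² + 2·[9.3·14.5·0.58] = 296.74 + 156.426 = 453.166.
Under uncorrelated errors the observed covariances equal the true-score covariances, so only the own-variance terms attenuate.
True-score variance = [9.3²·0.87 + 14.5²·0.91] + 156.426 = 266.574 + 156.426 = 423.
Reliability = 423 / 453.166 = 0.933.

0.933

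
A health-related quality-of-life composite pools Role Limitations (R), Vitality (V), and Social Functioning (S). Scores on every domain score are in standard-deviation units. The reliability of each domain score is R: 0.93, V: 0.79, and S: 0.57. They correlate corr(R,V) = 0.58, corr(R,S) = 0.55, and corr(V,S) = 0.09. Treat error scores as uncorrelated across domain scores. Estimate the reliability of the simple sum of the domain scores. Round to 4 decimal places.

Var(R+V+S) = 3 + 2·[0.58 + 0.55 + 0.09] = 3 + 2.44 = 5.44.
Under uncorrelated errors the observed covariances equal the true-score covariances, so only the own-variance terms attenuate.
True-score variance = [0.93 + 0.79 + 0.57] + 2.44 = 2.29 + 2.44 = 4.73.
Reliability = 4.73 / 5.44 = 0.8695.

0.8695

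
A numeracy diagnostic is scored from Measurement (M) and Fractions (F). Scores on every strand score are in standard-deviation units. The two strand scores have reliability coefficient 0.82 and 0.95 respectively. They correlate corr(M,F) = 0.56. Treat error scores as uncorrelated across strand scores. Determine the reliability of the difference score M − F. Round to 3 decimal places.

0.739

Var(M−F) = 1 + 1 − 2·0.56 = 2 − 1.12 = 0.88.
With uncorrelated errors the cross-covariances are all true-score covariance, so they carry over unchanged; only the diagonal terms shrink to ρᵢσᵢ².
True-score variance = [0.82 + 0.95] − 1.12 = 1.77 − 1.12 = 0.65.
Reliability = 0.65 / 0.88 = 0.739.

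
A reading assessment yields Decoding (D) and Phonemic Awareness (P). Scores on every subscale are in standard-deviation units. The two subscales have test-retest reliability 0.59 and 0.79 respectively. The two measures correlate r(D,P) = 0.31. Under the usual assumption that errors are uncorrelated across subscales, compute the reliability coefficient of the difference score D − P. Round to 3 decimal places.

Var(D−P) = 1 + 1 − 2·0.31 = 2 − 0.62 = 1.38.
With uncorrelated errors the cross-covariances are all true-score covariance, so they carry over unchanged; only the diagonal terms shrink to ρᵢσᵢ².
True-score variance = [0.59 + 0.79] − 0.62 = 1.38 − 0.62 = 0.76.
Reliability = 0.76 / 1.38 = 0.551.

0.551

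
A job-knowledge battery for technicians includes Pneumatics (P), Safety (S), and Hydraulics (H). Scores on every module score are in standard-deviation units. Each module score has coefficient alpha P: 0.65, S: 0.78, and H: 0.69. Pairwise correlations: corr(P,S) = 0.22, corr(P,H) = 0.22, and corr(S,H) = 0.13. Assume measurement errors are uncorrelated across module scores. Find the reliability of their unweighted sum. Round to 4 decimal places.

Var(P+S+H) = 3 + 2·[0.22 + 0.22 + 0.13] = 3 + 1.14 = 4.14.
Under uncorrelated errors the observed covariances equal the true-score covariances, so only the own-variance terms attenuate.
True-score variance = [0.65 + 0.78 + 0.69] + 1.14 = 2.12 + 1.14 = 3.26.
Reliability = 3.26 / 4.14 = 0.7874.

0.7874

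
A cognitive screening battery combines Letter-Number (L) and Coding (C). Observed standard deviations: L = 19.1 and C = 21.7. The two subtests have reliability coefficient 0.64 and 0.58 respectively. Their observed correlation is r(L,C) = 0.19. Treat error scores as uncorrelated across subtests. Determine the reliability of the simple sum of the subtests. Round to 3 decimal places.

0.669

Var(L+C) = 19.1² + 21.7² + 2·[19.1·21.7·0.19] = 835.7 + 157.499 = 993.199.
Because errors are independent across components, Cov(Tᵢ,Tⱼ) = Cov(Xᵢ,Xⱼ); the off-diagonal part of the true-score variance is the same as above.
True-score variance = [19.1²·0.64 + 21.7²·0.58] + 157.499 = 506.595 + 157.499 = 664.093.
Reliability = 664.093 / 993.199 = 0.669.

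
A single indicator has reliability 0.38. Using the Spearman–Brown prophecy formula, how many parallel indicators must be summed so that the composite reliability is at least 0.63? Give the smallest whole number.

k ≥ ρ*(1−ρ₁)/(ρ₁(1−ρ*)) = 0.63·0.62 / (0.38·0.37) = 2.778.
Smallest integer k = 3.

3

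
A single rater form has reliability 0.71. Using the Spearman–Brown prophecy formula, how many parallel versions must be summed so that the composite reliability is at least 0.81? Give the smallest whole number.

k ≥ ρ*(1−ρ₁)/(ρ₁(1−ρ*)) = 0.81·0.29 / (0.71·0.19) = 1.741.
Smallest integer k = 2.

2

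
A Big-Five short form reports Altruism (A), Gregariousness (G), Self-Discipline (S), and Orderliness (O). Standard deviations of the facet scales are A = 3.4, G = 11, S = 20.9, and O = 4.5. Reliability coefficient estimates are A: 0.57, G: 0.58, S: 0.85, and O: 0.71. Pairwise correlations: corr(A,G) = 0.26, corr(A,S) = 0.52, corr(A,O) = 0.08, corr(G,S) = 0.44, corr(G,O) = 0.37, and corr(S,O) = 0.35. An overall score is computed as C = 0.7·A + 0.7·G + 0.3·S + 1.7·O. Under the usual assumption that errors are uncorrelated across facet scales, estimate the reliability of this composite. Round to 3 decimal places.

Var(C) = 0.7²·3.4² + 0.7²·11² + 0.3²·20.9² + 1.7²·4.5² + 2·[0.49·3.4·11·0.26 + 0.21·3.4·20.9·0.52 + 1.19·3.4·4.5·0.08 + 0.21·11·20.9·0.44 + 1.19·11·4.5·0.37 + 0.51·20.9·4.5·0.35] = 162.79 + 147.613 = 310.403.
With uncorrelated errors the cross-covariances are all true-score covariance, so they carry over unchanged; only the diagonal terms shrink to ρᵢσᵢ².
True-score variance = [0.7²·3.4²·0.57 + 0.7²·11²·0.58 + 0.3²·20.9²·0.85 + 1.7²·4.5²·0.71] + 147.613 = 112.584 + 147.613 = 260.197.
Reliability = 260.197 / 310.403 = 0.838.

0.838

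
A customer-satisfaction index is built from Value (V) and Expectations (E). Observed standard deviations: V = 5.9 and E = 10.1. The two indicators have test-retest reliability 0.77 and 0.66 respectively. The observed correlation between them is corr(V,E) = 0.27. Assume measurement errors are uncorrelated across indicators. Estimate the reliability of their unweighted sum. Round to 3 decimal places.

Var(V+E) = 5.9² + 10.1² + 2·[5.9·10.1·0.27] = 136.82 + 32.1786 = 168.999.
With uncorrelated errors the cross-covariances are all true-score covariance, so they carry over unchanged; only the diagonal terms shrink to ρᵢσᵢ².
True-score variance = [5.9²·0.77 + 10.1²·0.66] + 32.1786 = 94.1303 + 32.1786 = 126.309.
Reliability = 126.309 / 168.999 = 0.747.

0.747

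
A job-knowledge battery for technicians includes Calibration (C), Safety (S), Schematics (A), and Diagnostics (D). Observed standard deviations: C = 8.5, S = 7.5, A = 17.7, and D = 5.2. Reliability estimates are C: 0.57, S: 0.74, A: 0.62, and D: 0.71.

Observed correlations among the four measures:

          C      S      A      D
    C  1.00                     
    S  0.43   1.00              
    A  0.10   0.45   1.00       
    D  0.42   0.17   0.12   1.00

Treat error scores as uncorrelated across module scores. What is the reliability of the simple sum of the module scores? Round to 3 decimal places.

0.769

Var(C+S+A+D) = 8.5² + 7.5² + 17.7² + 5.2² + 2·[8.5·7.5·0.43 + 8.5·17.7·0.10 + 8.5·5.2·0.42 + 7.5·17.7·0.45 + 7.5·5.2·0.17 + 17.7·5.2·0.12] = 468.83 + 276.868 = 745.698.
Because errors are independent across components, Cov(Tᵢ,Tⱼ) = Cov(Xᵢ,Xⱼ); the off-diagonal part of the true-score variance is the same as above.
True-score variance = [8.5²·0.57 + 7.5²·0.74 + 17.7²·0.62 + 5.2²·0.71] + 276.868 = 296.246 + 276.868 = 573.113.
Reliability = 573.113 / 745.698 = 0.769.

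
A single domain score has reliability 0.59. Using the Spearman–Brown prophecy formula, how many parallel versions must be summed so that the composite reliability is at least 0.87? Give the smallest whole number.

5

k ≥ ρ*(1−ρ₁)/(ρ₁(1−ρ*)) = 0.87·0.41 / (0.59·0.13) = 4.651.
Smallest integer k = 5.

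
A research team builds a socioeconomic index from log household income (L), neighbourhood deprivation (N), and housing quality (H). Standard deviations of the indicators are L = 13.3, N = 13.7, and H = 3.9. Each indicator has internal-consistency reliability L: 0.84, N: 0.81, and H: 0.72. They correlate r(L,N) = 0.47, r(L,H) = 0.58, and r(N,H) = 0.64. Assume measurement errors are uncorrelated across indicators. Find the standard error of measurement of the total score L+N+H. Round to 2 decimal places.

Var(total) = 379.79 + 299.837 = 679.627.
True-score variance = 311.568 + 299.837 = 611.405, so reliability = 0.8996.
Error variance = 679.627 − 611.405 = 68.2223; SEM = √68.2223 = 8.26.

8.26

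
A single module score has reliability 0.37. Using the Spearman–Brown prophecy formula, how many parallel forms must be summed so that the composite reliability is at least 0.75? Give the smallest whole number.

k ≥ ρ*(1−ρ₁)/(ρ₁(1−ρ*)) = 0.75·0.63 / (0.37·0.25) = 5.108.
Smallest integer k = 6.

6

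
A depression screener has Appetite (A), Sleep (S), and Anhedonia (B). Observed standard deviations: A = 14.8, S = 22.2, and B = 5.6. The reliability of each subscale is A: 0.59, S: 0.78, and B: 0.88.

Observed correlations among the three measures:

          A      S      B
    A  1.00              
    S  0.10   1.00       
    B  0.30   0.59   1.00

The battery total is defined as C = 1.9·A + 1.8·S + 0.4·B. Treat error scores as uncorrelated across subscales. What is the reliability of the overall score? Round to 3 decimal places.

0.755

Var(C) = 1.9²·14.8² + 1.8²·22.2² + 0.4²·5.6² + 2·[3.42·14.8·22.2·0.10 + 0.76·14.8·5.6·0.30 + 0.72·22.2·5.6·0.59] = 2392.55 + 368.151 = 2760.7.
With uncorrelated errors the cross-covariances are all true-score covariance, so they carry over unchanged; only the diagonal terms shrink to ρᵢσᵢ².
True-score variance = [1.9²·14.8²·0.59 + 1.8²·22.2²·0.78 + 0.4²·5.6²·0.88] + 368.151 = 1716.45 + 368.151 = 2084.6.
Reliability = 2084.6 / 2760.7 = 0.755.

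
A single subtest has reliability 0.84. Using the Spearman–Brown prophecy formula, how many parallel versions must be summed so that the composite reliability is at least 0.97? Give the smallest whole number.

k ≥ ρ*(1−ρ₁)/(ρ₁(1−ρ*)) = 0.97·0.16 / (0.84·0.03) = 6.159.
Smallest integer k = 7.

7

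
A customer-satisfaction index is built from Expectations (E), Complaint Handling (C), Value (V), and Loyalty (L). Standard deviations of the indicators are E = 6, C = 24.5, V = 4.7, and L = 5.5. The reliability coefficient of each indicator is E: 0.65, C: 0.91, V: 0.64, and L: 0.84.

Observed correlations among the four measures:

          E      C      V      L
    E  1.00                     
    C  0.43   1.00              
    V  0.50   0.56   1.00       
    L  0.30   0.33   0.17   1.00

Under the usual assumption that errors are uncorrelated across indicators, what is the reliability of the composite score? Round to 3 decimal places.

Var(E+C+V+L) = 6² + 24.5² + 4.7² + 5.5² + 2·[6·24.5·0.43 + 6·4.7·0.50 + 6·5.5·0.30 + 24.5·4.7·0.56 + 24.5·5.5·0.33 + 4.7·5.5·0.17] = 688.59 + 401.112 = 1089.7.
Under uncorrelated errors the observed covariances equal the true-score covariances, so only the own-variance terms attenuate.
True-score variance = [6²·0.65 + 24.5²·0.91 + 4.7²·0.64 + 5.5²·0.84] + 401.112 = 609.175 + 401.112 = 1010.29.
Reliability = 1010.29 / 1089.7 = 0.927.

0.927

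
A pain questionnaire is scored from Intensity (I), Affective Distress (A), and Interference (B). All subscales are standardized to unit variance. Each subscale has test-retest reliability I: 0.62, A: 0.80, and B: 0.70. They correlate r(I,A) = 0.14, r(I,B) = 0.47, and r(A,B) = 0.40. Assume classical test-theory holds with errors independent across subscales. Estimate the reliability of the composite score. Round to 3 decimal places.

Var(I+A+B) = 3 + 2·[0.14 + 0.47 + 0.40] = 3 + 2.02 = 5.02.
Because errors are independent across components, Cov(Tᵢ,Tⱼ) = Cov(Xᵢ,Xⱼ); the off-diagonal part of the true-score variance is the same as above.
True-score variance = [0.62 + 0.80 + 0.70] + 2.02 = 2.12 + 2.02 = 4.14.
Reliability = 4.14 / 5.02 = 0.825.

0.825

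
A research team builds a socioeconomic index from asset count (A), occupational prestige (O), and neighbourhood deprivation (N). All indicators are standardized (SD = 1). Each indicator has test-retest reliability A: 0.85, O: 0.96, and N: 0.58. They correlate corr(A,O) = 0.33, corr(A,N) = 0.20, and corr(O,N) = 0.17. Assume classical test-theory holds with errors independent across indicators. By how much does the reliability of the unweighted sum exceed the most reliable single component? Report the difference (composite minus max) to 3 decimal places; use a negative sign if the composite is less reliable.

Var(sum) = 3 + 1.4 = 4.4; true-score variance = 2.39 + 1.4 = 3.79; composite reliability = 0.8614.
Max component reliability = 0.9600.
Difference = 0.8614 − 0.9600 = -0.099.

-0.099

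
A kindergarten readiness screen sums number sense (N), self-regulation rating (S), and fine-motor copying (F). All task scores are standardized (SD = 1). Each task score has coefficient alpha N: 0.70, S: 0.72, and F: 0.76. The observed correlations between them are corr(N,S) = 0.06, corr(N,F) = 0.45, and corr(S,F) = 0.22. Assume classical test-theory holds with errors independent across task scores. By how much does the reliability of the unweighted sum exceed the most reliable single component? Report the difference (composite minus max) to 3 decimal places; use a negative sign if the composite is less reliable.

0.056

Var(sum) = 3 + 1.46 = 4.46; true-score variance = 2.18 + 1.46 = 3.64; composite reliability = 0.8161.
Max component reliability = 0.7600.
Difference = 0.8161 − 0.7600 = 0.056.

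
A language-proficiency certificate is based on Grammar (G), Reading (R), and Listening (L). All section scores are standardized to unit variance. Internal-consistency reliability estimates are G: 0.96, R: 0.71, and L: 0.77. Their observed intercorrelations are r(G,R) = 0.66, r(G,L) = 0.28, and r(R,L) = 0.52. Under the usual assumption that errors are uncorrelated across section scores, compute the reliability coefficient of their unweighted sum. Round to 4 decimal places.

0.9054

Var(G+R+L) = 3 + 2·[0.66 + 0.28 + 0.52] = 3 + 2.92 = 5.92.
Under uncorrelated errors the observed covariances equal the true-score covariances, so only the own-variance terms attenuate.
True-score variance = [0.96 + 0.71 + 0.77] + 2.92 = 2.44 + 2.92 = 5.36.
Reliability = 5.36 / 5.92 = 0.9054.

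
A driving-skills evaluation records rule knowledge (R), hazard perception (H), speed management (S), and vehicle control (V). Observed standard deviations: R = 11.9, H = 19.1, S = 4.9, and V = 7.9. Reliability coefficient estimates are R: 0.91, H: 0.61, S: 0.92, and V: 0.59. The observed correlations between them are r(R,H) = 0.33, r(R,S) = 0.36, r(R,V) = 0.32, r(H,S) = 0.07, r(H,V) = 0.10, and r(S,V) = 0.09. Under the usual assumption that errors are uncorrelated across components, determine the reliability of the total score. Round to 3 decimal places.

0.796

Var(R+H+S+V) = 11.9² + 19.1² + 4.9² + 7.9² + 2·[11.9·19.1·0.33 + 11.9·4.9·0.36 + 11.9·7.9·0.32 + 19.1·4.9·0.07 + 19.1·7.9·0.10 + 4.9·7.9·0.09] = 592.84 + 302.409 = 895.249.
Because errors are independent across components, Cov(Tᵢ,Tⱼ) = Cov(Xᵢ,Xⱼ); the off-diagonal part of the true-score variance is the same as above.
True-score variance = [11.9²·0.91 + 19.1²·0.61 + 4.9²·0.92 + 7.9²·0.59] + 302.409 = 410.31 + 302.409 = 712.72.
Reliability = 712.72 / 895.249 = 0.796.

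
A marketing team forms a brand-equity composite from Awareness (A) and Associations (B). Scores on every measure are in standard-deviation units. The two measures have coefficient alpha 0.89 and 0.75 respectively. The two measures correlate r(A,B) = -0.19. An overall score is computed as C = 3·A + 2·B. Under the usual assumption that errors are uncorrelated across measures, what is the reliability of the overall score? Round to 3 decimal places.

Var(C) = 3² + 2² + 2·[6·(-0.19)] = 13 − 2.28 = 10.72.
Because errors are independent across components, Cov(Tᵢ,Tⱼ) = Cov(Xᵢ,Xⱼ); the off-diagonal part of the true-score variance is the same as above.
True-score variance = [3²·0.89 + 2²·0.75] − 2.28 = 11.01 − 2.28 = 8.73.
Reliability = 8.73 / 10.72 = 0.814.

0.814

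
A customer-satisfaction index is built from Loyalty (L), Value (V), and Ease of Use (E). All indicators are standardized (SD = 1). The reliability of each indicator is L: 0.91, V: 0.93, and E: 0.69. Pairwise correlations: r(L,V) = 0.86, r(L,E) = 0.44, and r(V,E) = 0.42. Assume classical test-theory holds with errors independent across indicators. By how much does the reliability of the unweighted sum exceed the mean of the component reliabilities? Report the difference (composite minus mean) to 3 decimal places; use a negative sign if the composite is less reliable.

Var(sum) = 3 + 3.44 = 6.44; true-score variance = 2.53 + 3.44 = 5.97; composite reliability = 0.9270.
Mean component reliability = 0.8433.
Difference = 0.9270 − 0.8433 = 0.084.

0.084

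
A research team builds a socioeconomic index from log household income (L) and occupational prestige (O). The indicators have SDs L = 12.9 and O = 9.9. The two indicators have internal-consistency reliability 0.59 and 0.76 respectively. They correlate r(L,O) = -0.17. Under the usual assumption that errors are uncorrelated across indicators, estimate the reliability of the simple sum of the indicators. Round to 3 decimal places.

0.585

Var(L+O) = 12.9² + 9.9² + 2·[12.9·9.9·(-0.17)] = 264.42 − 43.4214 = 220.999.
Because errors are independent across components, Cov(Tᵢ,Tⱼ) = Cov(Xᵢ,Xⱼ); the off-diagonal part of the true-score variance is the same as above.
True-score variance = [12.9²·0.59 + 9.9²·0.76] − 43.4214 = 172.669 − 43.4214 = 129.248.
Reliability = 129.248 / 220.999 = 0.585.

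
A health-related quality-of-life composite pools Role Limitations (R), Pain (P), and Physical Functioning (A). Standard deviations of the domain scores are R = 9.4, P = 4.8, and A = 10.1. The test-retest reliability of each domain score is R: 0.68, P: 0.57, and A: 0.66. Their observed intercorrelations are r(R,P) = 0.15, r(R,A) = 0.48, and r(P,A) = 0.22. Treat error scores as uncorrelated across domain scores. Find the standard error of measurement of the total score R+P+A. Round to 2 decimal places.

8.54

Var(total) = 213.41 + 126.01 = 339.42.
True-score variance = 140.544 + 126.01 = 266.554, so reliability = 0.7853.
Error variance = 339.42 − 266.554 = 72.8658; SEM = √72.8658 = 8.54.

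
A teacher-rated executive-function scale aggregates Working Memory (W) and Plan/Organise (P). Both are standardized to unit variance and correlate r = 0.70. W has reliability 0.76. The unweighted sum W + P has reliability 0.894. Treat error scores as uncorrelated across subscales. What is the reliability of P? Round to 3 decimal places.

0.880

Var(W+P) = 2 + 2·0.70 = 3.400.
True-score variance = ρ_W + ρ_P + 2·0.70, so 0.894 = (0.76 + ρ_P + 1.40) / 3.400.
ρ_P = 0.894·3.400 − 0.76 − 1.40 = 0.880.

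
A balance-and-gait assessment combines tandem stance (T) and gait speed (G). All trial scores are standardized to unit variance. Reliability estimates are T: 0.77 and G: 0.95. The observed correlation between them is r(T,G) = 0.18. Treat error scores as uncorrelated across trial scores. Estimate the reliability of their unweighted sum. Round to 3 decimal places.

0.881

Var(T+G) = 2 + 2·[0.18] = 2 + 0.36 = 2.36.
With uncorrelated errors the cross-covariances are all true-score covariance, so they carry over unchanged; only the diagonal terms shrink to ρᵢσᵢ².
True-score variance = [0.77 + 0.95] + 0.36 = 1.72 + 0.36 = 2.08.
Reliability = 2.08 / 2.36 = 0.881.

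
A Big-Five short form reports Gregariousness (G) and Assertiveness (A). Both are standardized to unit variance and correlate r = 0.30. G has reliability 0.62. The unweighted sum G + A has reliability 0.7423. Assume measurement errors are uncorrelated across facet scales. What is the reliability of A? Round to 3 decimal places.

0.710

Var(G+A) = 2 + 2·0.30 = 2.600.
True-score variance = ρ_G + ρ_A + 2·0.30, so 0.7423 = (0.62 + ρ_A + 0.60) / 2.600.
ρ_A = 0.7423·2.600 − 0.62 − 0.60 = 0.710.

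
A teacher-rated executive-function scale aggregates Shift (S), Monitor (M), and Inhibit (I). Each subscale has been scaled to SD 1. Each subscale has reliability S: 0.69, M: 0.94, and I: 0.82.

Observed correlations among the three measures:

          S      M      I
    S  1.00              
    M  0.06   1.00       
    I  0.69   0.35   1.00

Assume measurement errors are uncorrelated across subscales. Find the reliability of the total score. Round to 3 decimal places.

Var(S+M+I) = 3 + 2·[0.06 + 0.69 + 0.35] = 3 + 2.2 = 5.2.
Under uncorrelated errors the observed covariances equal the true-score covariances, so only the own-variance terms attenuate.
True-score variance = [0.69 + 0.94 + 0.82] + 2.2 = 2.45 + 2.2 = 4.65.
Reliability = 4.65 / 5.2 = 0.894.

0.894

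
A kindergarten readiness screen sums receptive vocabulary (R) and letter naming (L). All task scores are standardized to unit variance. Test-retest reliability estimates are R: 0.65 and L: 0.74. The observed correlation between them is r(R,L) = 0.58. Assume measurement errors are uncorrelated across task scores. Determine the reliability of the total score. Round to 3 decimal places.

Var(R+L) = 2 + 2·[0.58] = 2 + 1.16 = 3.16.
With uncorrelated errors the cross-covariances are all true-score covariance, so they carry over unchanged; only the diagonal terms shrink to ρᵢσᵢ².
True-score variance = [0.65 + 0.74] + 1.16 = 1.39 + 1.16 = 2.55.
Reliability = 2.55 / 3.16 = 0.807.

0.807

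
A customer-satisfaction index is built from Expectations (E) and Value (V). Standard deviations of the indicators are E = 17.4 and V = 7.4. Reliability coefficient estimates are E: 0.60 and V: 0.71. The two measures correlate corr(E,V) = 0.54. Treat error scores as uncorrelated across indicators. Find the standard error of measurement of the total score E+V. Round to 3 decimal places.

Var(total) = 357.52 + 139.061 = 496.581.
True-score variance = 220.536 + 139.061 = 359.596, so reliability = 0.7241.
Error variance = 496.581 − 359.596 = 136.984; SEM = √136.984 = 11.704.

11.704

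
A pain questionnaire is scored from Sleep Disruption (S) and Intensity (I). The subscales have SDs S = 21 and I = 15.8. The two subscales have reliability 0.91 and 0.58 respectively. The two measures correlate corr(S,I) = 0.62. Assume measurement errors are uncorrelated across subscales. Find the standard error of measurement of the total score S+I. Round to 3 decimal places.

12.022

Var(total) = 690.64 + 411.432 = 1102.07.
True-score variance = 546.101 + 411.432 = 957.533, so reliability = 0.8688.
Error variance = 1102.07 − 957.533 = 144.539; SEM = √144.539 = 12.022.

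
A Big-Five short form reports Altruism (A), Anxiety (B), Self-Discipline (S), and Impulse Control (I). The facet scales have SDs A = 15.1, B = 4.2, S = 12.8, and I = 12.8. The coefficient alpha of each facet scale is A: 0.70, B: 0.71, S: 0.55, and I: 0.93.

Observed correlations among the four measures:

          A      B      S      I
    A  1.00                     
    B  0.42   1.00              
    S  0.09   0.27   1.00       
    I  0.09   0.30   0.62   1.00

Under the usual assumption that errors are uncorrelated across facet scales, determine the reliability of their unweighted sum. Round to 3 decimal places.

Var(A+B+S+I) = 15.1² + 4.2² + 12.8² + 12.8² + 2·[15.1·4.2·0.42 + 15.1·12.8·0.09 + 15.1·12.8·0.09 + 4.2·12.8·0.27 + 4.2·12.8·0.30 + 12.8·12.8·0.62] = 573.33 + 387.302 = 960.632.
Under uncorrelated errors the observed covariances equal the true-score covariances, so only the own-variance terms attenuate.
True-score variance = [15.1²·0.70 + 4.2²·0.71 + 12.8²·0.55 + 12.8²·0.93] + 387.302 = 414.615 + 387.302 = 801.916.
Reliability = 801.916 / 960.632 = 0.835.

0.835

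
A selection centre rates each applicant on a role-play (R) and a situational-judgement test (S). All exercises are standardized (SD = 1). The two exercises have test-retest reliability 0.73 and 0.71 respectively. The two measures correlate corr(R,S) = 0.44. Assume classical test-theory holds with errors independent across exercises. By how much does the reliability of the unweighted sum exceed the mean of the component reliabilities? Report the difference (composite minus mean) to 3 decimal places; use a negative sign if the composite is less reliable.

Var(sum) = 2 + 0.88 = 2.88; true-score variance = 1.44 + 0.88 = 2.32; composite reliability = 0.8056.
Mean component reliability = 0.7200.
Difference = 0.8056 − 0.7200 = 0.086.

0.086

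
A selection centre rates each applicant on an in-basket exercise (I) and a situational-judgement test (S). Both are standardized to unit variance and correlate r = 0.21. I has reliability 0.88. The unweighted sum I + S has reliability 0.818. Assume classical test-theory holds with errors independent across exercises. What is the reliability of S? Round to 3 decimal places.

0.680

Var(I+S) = 2 + 2·0.21 = 2.420.
True-score variance = ρ_I + ρ_S + 2·0.21, so 0.818 = (0.88 + ρ_S + 0.42) / 2.420.
ρ_S = 0.818·2.420 − 0.88 − 0.42 = 0.680.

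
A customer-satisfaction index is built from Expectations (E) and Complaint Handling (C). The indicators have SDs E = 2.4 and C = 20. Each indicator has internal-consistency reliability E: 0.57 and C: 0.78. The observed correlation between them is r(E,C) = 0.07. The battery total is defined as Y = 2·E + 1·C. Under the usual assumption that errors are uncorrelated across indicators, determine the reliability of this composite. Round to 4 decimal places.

0.7757

Var(Y) = 2²·2.4² + 20² + 2·[2·2.4·20·0.07] = 423.04 + 13.44 = 436.48.
With uncorrelated errors the cross-covariances are all true-score covariance, so they carry over unchanged; only the diagonal terms shrink to ρᵢσᵢ².
True-score variance = [2²·2.4²·0.57 + 20²·0.78] + 13.44 = 325.133 + 13.44 = 338.573.
Reliability = 338.573 / 436.48 = 0.7757.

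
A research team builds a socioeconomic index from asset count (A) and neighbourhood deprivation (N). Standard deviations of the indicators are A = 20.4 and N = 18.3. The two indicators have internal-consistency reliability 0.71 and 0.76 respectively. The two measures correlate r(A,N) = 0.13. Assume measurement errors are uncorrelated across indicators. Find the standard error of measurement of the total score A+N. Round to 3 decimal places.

14.180

Var(total) = 751.05 + 97.0632 = 848.113.
True-score variance = 549.99 + 97.0632 = 647.053, so reliability = 0.7629.
Error variance = 848.113 − 647.053 = 201.06; SEM = √201.06 = 14.180.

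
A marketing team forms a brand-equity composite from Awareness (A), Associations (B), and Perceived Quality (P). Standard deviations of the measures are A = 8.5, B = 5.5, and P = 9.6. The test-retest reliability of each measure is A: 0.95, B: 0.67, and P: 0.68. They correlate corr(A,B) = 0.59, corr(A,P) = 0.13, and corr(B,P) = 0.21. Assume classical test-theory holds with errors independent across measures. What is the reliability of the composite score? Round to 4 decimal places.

0.8531

Var(A+B+P) = 8.5² + 5.5² + 9.6² + 2·[8.5·5.5·0.59 + 8.5·9.6·0.13 + 5.5·9.6·0.21] = 194.66 + 98.557 = 293.217.
Because errors are independent across components, Cov(Tᵢ,Tⱼ) = Cov(Xᵢ,Xⱼ); the off-diagonal part of the true-score variance is the same as above.
True-score variance = [8.5²·0.95 + 5.5²·0.67 + 9.6²·0.68] + 98.557 = 151.574 + 98.557 = 250.131.
Reliability = 250.131 / 293.217 = 0.8531.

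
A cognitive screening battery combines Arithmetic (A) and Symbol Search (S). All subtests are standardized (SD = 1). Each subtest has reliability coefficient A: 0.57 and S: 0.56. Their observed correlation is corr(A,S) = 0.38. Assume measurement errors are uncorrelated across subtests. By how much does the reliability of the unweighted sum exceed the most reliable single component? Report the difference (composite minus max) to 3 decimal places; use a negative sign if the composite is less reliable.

0.115

Var(sum) = 2 + 0.76 = 2.76; true-score variance = 1.13 + 0.76 = 1.89; composite reliability = 0.6848.
Max component reliability = 0.5700.
Difference = 0.6848 − 0.5700 = 0.115.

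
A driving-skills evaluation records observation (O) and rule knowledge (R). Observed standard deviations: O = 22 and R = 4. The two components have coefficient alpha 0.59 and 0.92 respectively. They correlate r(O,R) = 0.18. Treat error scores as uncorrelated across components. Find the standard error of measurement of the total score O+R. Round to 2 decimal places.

14.13

Var(total) = 500 + 31.68 = 531.68.
True-score variance = 300.28 + 31.68 = 331.96, so reliability = 0.6244.
Error variance = 531.68 − 331.96 = 199.72; SEM = √199.72 = 14.13.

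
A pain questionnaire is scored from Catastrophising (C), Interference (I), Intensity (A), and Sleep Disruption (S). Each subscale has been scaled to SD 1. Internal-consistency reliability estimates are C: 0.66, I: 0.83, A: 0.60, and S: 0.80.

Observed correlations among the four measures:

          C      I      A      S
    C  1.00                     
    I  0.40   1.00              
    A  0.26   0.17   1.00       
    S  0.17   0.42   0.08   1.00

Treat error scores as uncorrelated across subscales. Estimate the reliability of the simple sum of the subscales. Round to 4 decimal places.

0.8414

Var(C+I+A+S) = 4 + 2·[0.40 + 0.26 + 0.17 + 0.17 + 0.42 + 0.08] = 4 + 3 = 7.
Because errors are independent across components, Cov(Tᵢ,Tⱼ) = Cov(Xᵢ,Xⱼ); the off-diagonal part of the true-score variance is the same as above.
True-score variance = [0.66 + 0.83 + 0.60 + 0.80] + 3 = 2.89 + 3 = 5.89.
Reliability = 5.89 / 7 = 0.8414.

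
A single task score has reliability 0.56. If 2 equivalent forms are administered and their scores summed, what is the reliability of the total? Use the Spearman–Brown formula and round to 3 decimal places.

ρ_k = kρ / (1 + (k−1)ρ) = 2·0.56 / (1 + 1·0.56) = 1.120 / 1.560 = 0.718.

0.718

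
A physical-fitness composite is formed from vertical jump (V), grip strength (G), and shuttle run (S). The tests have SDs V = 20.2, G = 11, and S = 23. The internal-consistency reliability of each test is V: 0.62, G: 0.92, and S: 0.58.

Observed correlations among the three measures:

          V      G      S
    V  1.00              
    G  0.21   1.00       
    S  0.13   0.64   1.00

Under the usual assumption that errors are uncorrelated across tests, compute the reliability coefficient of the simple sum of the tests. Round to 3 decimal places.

0.758

Var(V+G+S) = 20.2² + 11² + 23² + 2·[20.2·11·0.21 + 20.2·23·0.13 + 11·23·0.64] = 1058.04 + 537.96 = 1596.
With uncorrelated errors the cross-covariances are all true-score covariance, so they carry over unchanged; only the diagonal terms shrink to ρᵢσᵢ².
True-score variance = [20.2²·0.62 + 11²·0.92 + 23²·0.58] + 537.96 = 671.125 + 537.96 = 1209.08.
Reliability = 1209.08 / 1596 = 0.758.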